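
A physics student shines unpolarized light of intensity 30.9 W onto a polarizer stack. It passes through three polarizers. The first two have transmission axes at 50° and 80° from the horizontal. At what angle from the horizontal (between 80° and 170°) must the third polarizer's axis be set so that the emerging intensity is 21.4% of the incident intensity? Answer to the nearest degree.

θ ≈ 121°

Unpolarized light through the first polarizer → I₁ = ½ I₀, now polarized at 50°.
I₂ = I₁ cos²(80° − 50°) = 0.5 I₀ · cos²(30°) = 0.375 I₀.
Need I₃/I₀ = 0.214, so cos²(θ − 80°) = 0.214 / 0.375 = 0.5707.
θ − 80° = arccos(√0.5707) = 40.9°, giving θ ≈ 80 + 40.9 = 120.9°.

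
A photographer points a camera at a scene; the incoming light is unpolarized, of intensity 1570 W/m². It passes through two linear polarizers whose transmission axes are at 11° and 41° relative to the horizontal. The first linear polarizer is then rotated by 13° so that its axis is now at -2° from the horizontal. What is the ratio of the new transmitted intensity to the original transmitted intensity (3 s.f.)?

Before rotation:
Unpolarized light through the first polarizer → I₁ = ½ I₀, now polarized at 11°.
I₂ = I₁ cos²(41° − 11°) = 0.5 I₀ · cos²(30°) = 0.375 I₀.
After rotation:
Unpolarized light through the first polarizer → I₁ = ½ I₀, now polarized at -2°.
I₂ = I₁ cos²(41° + 2°) = 0.5 I₀ · cos²(43°) = 0.2674 I₀.
Ratio = 0.2674 / 0.375 = 0.7132.

I_new/I_old ≈ 0.713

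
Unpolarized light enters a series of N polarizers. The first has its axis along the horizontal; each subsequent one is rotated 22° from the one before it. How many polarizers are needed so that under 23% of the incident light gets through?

N = 7

First polarizer halves the unpolarized light: factor 1/2.
Each further stage multiplies by cos²(22°) = 0.8597.
After N polarizers: T = 0.5·0.8597^(N−1). Require T < 0.23 ⇒ N−1 > ln(0.23/0.5)/ln(0.8597) = 5.14, so N−1 ≥ 6 and N = 7.
Check: N=7 gives T = 0.2018 < 0.23; N=6 gives T = 0.2348.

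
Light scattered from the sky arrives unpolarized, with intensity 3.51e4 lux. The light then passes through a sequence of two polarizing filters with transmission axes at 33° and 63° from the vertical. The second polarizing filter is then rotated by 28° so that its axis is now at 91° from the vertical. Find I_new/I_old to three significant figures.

I_new/I_old ≈ 0.374

Before rotation:
Unpolarized light through the first polarizer → I₁ = ½ I₀, now polarized at 33°.
I₂ = I₁ cos²(63° − 33°) = 0.5 I₀ · cos²(30°) = 0.375 I₀.
After rotation:
Unpolarized light through the first polarizer → I₁ = ½ I₀, now polarized at 33°.
I₂ = I₁ cos²(91° − 33°) = 0.5 I₀ · cos²(58°) = 0.1404 I₀.
Ratio = 0.1404 / 0.375 = 0.3744.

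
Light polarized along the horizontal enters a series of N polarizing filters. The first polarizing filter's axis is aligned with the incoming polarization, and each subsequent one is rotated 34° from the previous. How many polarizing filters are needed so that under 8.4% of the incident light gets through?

First polarizer is aligned with the polarization: full transmission.
Each further stage multiplies by cos²(34°) = 0.6873.
After N polarizers: T = 0.6873^(N−1). Require T < 0.084 ⇒ N−1 > ln(0.084)/ln(0.6873) = 6.61, so N−1 ≥ 7 and N = 8.
Check: N=8 gives T = 0.07245 < 0.084; N=7 gives T = 0.1054.

N = 8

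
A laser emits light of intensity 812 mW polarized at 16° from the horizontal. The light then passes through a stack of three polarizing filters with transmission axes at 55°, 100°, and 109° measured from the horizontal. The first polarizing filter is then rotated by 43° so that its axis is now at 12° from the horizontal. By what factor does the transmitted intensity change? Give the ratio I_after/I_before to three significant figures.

Before rotation:
By Malus's law, I₁ = I₀ cos²(55° − 16°) = I₀ cos²(39°) = 0.604 I₀.
I₂ = I₁ cos²(100° − 55°) = 0.604 I₀ · cos²(45°) = 0.302 I₀.
I₃ = I₂ cos²(109° − 100°) = 0.302 I₀ · cos²(9°) = 0.2946 I₀.
After rotation:
I₁ = I₀ cos²(12° − 16°) = I₀ cos²(4°) = 0.9951 I₀.
I₂ = I₁ cos²(100° − 12°) = 0.9951 I₀ · cos²(88°) = 0.001212 I₀.
I₃ = I₂ cos²(109° − 100°) = 0.001212 I₀ · cos²(9°) = 0.001182 I₀.
Ratio = 0.001182 / 0.2946 = 0.004014.

I_new/I_old ≈ 0.00401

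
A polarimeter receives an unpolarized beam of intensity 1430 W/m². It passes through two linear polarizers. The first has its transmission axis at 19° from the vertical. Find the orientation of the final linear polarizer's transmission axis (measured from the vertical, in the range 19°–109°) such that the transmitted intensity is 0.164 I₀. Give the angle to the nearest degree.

θ ≈ 74°

Unpolarized light through the first polarizer → I₁ = ½ I₀, now polarized at 19°.
Need I₂/I₀ = 0.164, so cos²(θ − 19°) = 0.164 / 0.5 = 0.328.
θ − 19° = arccos(√0.328) = 55.1°, giving θ ≈ 19 + 55.1 = 74.1°.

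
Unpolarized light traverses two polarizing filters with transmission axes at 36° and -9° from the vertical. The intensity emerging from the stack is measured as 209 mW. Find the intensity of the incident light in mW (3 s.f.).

I₀ ≈ 836 mW

Unpolarized light through the first polarizer → I₁ = ½ I₀, now polarized at 36°.
I₂ = I₁ cos²(-9° − 36°) = 0.5 I₀ · cos²(45°) = 0.25 I₀.
So 209 mW = 0.25 I₀, giving I₀ = 209/0.25 = 836 mW.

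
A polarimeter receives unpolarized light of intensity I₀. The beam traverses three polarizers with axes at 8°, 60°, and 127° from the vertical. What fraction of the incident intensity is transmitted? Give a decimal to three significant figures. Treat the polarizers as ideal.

≈ 0.0289 I₀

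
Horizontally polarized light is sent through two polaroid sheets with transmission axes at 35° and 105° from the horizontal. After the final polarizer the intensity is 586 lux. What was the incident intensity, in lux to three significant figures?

I₀ ≈ 7470 lux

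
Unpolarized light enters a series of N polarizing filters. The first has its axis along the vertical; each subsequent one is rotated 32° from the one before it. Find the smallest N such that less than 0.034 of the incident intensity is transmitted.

First polarizer halves the unpolarized light: factor 1/2.
Each further stage multiplies by cos²(32°) = 0.7192.
After N polarizers: T = 0.5·0.7192^(N−1). Require T < 0.034 ⇒ N−1 > ln(0.034/0.5)/ln(0.7192) = 8.16, so N−1 ≥ 9 and N = 10.
Check: N=10 gives T = 0.02574 < 0.034; N=9 gives T = 0.03578.

N = 10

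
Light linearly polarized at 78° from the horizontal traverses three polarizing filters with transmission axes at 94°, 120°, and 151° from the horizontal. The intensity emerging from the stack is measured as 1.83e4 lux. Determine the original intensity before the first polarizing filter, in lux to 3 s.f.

I₀ ≈ 3.34e4 lux

I₁ = I₀ cos²(94° − 78°) = I₀ cos²(16°) = 0.924 I₀.
I₂ = I₁ cos²(120° − 94°) = 0.924 I₀ · cos²(26°) = 0.7465 I₀.
I₃ = I₂ cos²(151° − 120°) = 0.7465 I₀ · cos²(31°) = 0.5484 I₀.
So 1.83e4 lux = 0.5484 I₀, giving I₀ = 1.83e4/0.5484 = 3.337e+04 lux.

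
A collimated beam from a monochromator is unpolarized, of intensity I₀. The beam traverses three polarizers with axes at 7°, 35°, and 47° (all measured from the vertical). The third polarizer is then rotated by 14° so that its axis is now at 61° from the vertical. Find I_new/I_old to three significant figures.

I_new/I_old ≈ 0.844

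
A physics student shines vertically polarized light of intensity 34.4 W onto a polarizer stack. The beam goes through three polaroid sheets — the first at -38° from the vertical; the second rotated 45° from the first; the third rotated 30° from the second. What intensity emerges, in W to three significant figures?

I₁ = 34.4 W · cos²(38°) = 21.36 W.
I₂ = I₁ · cos²(45°) = 21.36 · 0.5 = 10.68 W.
I₃ = I₂ · cos²(30°) = 10.68 · 0.75 = 8.01 W.

I ≈ 8.01 W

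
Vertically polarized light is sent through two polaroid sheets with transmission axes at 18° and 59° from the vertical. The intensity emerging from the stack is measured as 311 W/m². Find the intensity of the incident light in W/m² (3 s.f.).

I₀ ≈ 604 W/m²

By Malus's law, I₁ = I₀ cos²(18° − 0°) = I₀ cos²(18°) = 0.9045 I₀.
I₂ = I₁ cos²(59° − 18°) = 0.9045 I₀ · cos²(41°) = 0.5152 I₀.
So 311 W/m² = 0.5152 I₀, giving I₀ = 311/0.5152 = 603.7 W/m².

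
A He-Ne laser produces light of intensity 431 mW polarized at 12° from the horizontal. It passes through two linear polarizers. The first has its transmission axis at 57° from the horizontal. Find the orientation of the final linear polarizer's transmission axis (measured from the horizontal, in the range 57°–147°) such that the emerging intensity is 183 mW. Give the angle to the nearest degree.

By Malus's law, I₁ = I₀ cos²(57° − 12°) = I₀ cos²(45°) = 0.5 I₀.
Target fraction: 183 / 431 mW = 0.4246 of I₀.
Need I₂/I₀ = 0.4246, so cos²(θ − 57°) = 0.4246 / 0.5 = 0.8492.
θ − 57° = arccos(√0.8492) = 22.9°, giving θ ≈ 57 + 22.9 = 79.9°.

θ ≈ 80°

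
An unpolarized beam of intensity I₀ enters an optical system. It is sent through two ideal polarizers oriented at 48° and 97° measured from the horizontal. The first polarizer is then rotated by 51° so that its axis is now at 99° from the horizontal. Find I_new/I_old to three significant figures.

I_new/I_old ≈ 2.32

Before rotation:
Unpolarized light through the first polarizer → I₁ = ½ I₀, now polarized at 48°.
I₂ = I₁ cos²(97° − 48°) = 0.5 I₀ · cos²(49°) = 0.2152 I₀.
After rotation:
Unpolarized light through the first polarizer → I₁ = ½ I₀, now polarized at 99°.
I₂ = I₁ cos²(97° − 99°) = 0.5 I₀ · cos²(2°) = 0.4994 I₀.
Ratio = 0.4994 / 0.2152 = 2.321.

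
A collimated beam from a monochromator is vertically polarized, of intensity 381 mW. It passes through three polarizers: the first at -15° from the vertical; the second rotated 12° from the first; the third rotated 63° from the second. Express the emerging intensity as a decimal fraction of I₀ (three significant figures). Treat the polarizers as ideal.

By Malus's law, I₁ = 381 mW · cos²(15°) = 355.5 mW.
I₂ = I₁ · cos²(12°) = 355.5 · 0.9568 = 340.1 mW.
I₃ = I₂ · cos²(63°) = 340.1 · 0.2061 = 70.1 mW.
Transmitted fraction = 0.184.

I/I₀ ≈ 0.184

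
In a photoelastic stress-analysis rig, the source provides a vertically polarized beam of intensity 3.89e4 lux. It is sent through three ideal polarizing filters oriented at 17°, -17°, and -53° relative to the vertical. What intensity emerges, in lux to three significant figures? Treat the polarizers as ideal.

By Malus's law, I₁ = 3.89e4 lux · cos²(17°) = 3.557e+04 lux.
I₂ = I₁ · cos²(34°) = 3.557e+04 · 0.6873 = 2.445e+04 lux.
I₃ = I₂ · cos²(36°) = 2.445e+04 · 0.6545 = 1.6e+04 lux.

I ≈ 1.60e4 lux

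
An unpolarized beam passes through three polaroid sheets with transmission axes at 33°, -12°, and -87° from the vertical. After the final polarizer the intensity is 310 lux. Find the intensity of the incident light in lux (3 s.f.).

I₀ ≈ 1.85e4 lux

Unpolarized light through the first polarizer → I₁ = ½ I₀, now polarized at 33°.
I₂ = I₁ cos²(-12° − 33°) = 0.5 I₀ · cos²(45°) = 0.25 I₀.
I₃ = I₂ cos²(-87° + 12°) = 0.25 I₀ · cos²(75°) = 0.01675 I₀.
So 310 lux = 0.01675 I₀, giving I₀ = 310/0.01675 = 1.851e+04 lux.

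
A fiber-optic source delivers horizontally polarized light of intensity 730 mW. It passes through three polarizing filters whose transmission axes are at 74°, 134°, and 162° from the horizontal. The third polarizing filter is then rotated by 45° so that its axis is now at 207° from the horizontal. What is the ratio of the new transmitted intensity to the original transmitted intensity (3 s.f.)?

I_new/I_old ≈ 0.110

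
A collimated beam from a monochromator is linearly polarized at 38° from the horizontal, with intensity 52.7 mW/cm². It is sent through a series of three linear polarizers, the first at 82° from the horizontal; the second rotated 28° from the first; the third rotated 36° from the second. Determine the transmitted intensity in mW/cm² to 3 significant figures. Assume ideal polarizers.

I₁ = 52.7 mW/cm² · cos²(44°) = 27.27 mW/cm².
I₂ = I₁ · cos²(28°) = 27.27 · 0.7796 = 21.26 mW/cm².
I₃ = I₂ · cos²(36°) = 21.26 · 0.6545 = 13.91 mW/cm².

I ≈ 13.9 mW/cm²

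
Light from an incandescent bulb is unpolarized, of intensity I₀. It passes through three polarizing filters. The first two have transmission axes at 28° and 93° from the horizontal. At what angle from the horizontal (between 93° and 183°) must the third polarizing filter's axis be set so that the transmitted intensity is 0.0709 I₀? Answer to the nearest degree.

Unpolarized light through the first polarizer → I₁ = ½ I₀, now polarized at 28°.
I₂ = I₁ cos²(93° − 28°) = 0.5 I₀ · cos²(65°) = 0.0893 I₀.
Need I₃/I₀ = 0.0709, so cos²(θ − 93°) = 0.0709 / 0.0893 = 0.7939.
θ − 93° = arccos(√0.7939) = 27.0°, giving θ ≈ 93 + 27.0 = 120.0°.

θ ≈ 120°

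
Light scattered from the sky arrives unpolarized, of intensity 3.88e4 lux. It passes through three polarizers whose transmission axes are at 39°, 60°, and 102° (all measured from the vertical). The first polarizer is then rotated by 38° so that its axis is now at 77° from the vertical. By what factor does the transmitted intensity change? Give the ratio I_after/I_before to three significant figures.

I_new/I_old ≈ 1.05

Before rotation:
Unpolarized light through the first polarizer → I₁ = ½ I₀, now polarized at 39°.
I₂ = I₁ cos²(60° − 39°) = 0.5 I₀ · cos²(21°) = 0.4358 I₀.
I₃ = I₂ cos²(102° − 60°) = 0.4358 I₀ · cos²(42°) = 0.2407 I₀.
After rotation:
Unpolarized light through the first polarizer → I₁ = ½ I₀, now polarized at 77°.
I₂ = I₁ cos²(60° − 77°) = 0.5 I₀ · cos²(17°) = 0.4573 I₀.
I₃ = I₂ cos²(102° − 60°) = 0.4573 I₀ · cos²(42°) = 0.2525 I₀.
Ratio = 0.2525 / 0.2407 = 1.049.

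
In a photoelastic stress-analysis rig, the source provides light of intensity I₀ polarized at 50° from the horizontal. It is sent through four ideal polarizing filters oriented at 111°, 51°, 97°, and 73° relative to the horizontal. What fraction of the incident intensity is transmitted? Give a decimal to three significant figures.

By Malus's law, I₁ = I₀ cos²(111° − 50°) = I₀ cos²(61°) = 0.235 I₀.
I₂ = I₁ cos²(51° − 111°) = 0.235 I₀ · cos²(60°) = 0.05876 I₀.
I₃ = I₂ cos²(97° − 51°) = 0.05876 I₀ · cos²(46°) = 0.02835 I₀.
I₄ = I₃ cos²(73° − 97°) = 0.02835 I₀ · cos²(24°) = 0.02366 I₀.
Transmitted fraction = 0.02366.

≈ 0.0237 I₀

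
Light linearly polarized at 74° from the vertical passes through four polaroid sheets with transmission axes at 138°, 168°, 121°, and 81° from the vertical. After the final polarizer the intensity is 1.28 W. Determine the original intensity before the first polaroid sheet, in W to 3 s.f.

I₀ ≈ 32.5 W

By Malus's law, I₁ = I₀ cos²(138° − 74°) = I₀ cos²(64°) = 0.1922 I₀.
I₂ = I₁ cos²(168° − 138°) = 0.1922 I₀ · cos²(30°) = 0.1441 I₀.
I₃ = I₂ cos²(121° − 168°) = 0.1441 I₀ · cos²(47°) = 0.06704 I₀.
I₄ = I₃ cos²(81° − 121°) = 0.06704 I₀ · cos²(40°) = 0.03934 I₀.
So 1.28 W = 0.03934 I₀, giving I₀ = 1.28/0.03934 = 32.54 W.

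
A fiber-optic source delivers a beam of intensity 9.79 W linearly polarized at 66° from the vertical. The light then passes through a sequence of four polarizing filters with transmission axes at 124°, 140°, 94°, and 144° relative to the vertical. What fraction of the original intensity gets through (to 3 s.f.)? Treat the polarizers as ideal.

I/I₀ ≈ 0.0517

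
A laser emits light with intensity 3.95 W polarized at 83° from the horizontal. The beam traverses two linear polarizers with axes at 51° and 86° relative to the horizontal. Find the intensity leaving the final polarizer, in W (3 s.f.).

I ≈ 1.91 W

I₁ = 3.95 W · cos²(32°) = 2.841 W.
I₂ = I₁ · cos²(35°) = 2.841 · 0.671 = 1.906 W.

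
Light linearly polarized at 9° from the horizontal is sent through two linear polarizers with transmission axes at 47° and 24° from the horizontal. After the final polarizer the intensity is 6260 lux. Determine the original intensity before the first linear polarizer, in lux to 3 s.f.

I₀ ≈ 1.19e4 lux

By Malus's law, I₁ = I₀ cos²(47° − 9°) = I₀ cos²(38°) = 0.621 I₀.
I₂ = I₁ cos²(24° − 47°) = 0.621 I₀ · cos²(23°) = 0.5262 I₀.
So 6260 lux = 0.5262 I₀, giving I₀ = 6260/0.5262 = 1.19e+04 lux.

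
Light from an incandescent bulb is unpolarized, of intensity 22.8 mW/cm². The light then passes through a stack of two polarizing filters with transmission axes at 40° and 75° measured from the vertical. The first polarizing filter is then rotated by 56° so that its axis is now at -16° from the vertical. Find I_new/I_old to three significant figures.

Before rotation:
Unpolarized light through the first polarizer → I₁ = ½ I₀, now polarized at 40°.
I₂ = I₁ cos²(75° − 40°) = 0.5 I₀ · cos²(35°) = 0.3355 I₀.
After rotation:
Unpolarized light through the first polarizer → I₁ = ½ I₀, now polarized at -16°.
Angle between axes 1 and 2: 89°. I₂ = 0.5 I₀ · cos²(89°) = 0.0001523 I₀.
Ratio = 0.0001523 / 0.3355 = 0.0004539.

I_new/I_old ≈ 0.000454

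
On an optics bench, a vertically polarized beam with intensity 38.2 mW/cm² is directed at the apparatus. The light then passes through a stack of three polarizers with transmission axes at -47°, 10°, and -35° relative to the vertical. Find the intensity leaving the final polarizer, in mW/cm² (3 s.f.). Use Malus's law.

I ≈ 2.64 mW/cm²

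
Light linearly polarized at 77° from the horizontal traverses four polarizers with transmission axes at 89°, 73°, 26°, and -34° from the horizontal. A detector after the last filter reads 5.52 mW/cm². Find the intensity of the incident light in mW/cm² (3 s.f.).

I₀ ≈ 53.7 mW/cm²

I₁ = I₀ cos²(89° − 77°) = I₀ cos²(12°) = 0.9568 I₀.
I₂ = I₁ cos²(73° − 89°) = 0.9568 I₀ · cos²(16°) = 0.8841 I₀.
I₃ = I₂ cos²(26° − 73°) = 0.8841 I₀ · cos²(47°) = 0.4112 I₀.
I₄ = I₃ cos²(-34° − 26°) = 0.4112 I₀ · cos²(60°) = 0.1028 I₀.
So 5.52 mW/cm² = 0.1028 I₀, giving I₀ = 5.52/0.1028 = 53.7 mW/cm².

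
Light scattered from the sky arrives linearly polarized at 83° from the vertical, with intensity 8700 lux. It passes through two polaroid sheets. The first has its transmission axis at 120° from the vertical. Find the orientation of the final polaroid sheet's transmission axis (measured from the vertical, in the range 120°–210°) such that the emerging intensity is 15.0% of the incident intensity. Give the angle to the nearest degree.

θ ≈ 181°

By Malus's law, I₁ = I₀ cos²(120° − 83°) = I₀ cos²(37°) = 0.6378 I₀.
Need I₂/I₀ = 0.15, so cos²(θ − 120°) = 0.15 / 0.6378 = 0.2352.
θ − 120° = arccos(√0.2352) = 61.0°, giving θ ≈ 120 + 61.0 = 181.0°.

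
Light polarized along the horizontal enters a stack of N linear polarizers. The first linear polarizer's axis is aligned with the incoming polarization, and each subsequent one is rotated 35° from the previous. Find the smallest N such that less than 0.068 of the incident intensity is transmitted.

First polarizer is aligned with the polarization: full transmission.
Each further stage multiplies by cos²(35°) = 0.671.
After N polarizers: T = 0.671^(N−1). Require T < 0.068 ⇒ N−1 > ln(0.068)/ln(0.671) = 6.74, so N−1 ≥ 7 and N = 8.
Check: N=8 gives T = 0.06125 < 0.068; N=7 gives T = 0.09128.

N = 8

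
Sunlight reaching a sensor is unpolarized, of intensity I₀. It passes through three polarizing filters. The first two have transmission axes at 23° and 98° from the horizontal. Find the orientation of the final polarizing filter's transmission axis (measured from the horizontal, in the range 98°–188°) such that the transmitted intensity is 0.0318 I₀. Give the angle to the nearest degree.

θ ≈ 111°

Unpolarized light through the first polarizer → I₁ = ½ I₀, now polarized at 23°.
I₂ = I₁ cos²(98° − 23°) = 0.5 I₀ · cos²(75°) = 0.03349 I₀.
Need I₃/I₀ = 0.0318, so cos²(θ − 98°) = 0.0318 / 0.03349 = 0.9494.
θ − 98° = arccos(√0.9494) = 13.0°, giving θ ≈ 98 + 13.0 = 111.0°.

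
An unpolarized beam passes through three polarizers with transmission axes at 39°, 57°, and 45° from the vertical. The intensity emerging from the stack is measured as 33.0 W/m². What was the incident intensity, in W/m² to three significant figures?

I₀ ≈ 76.3 W/m²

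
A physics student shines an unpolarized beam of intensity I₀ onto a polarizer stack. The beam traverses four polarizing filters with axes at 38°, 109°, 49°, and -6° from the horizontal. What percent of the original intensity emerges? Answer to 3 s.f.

≈ 0.436%

Unpolarized light through the first polarizer → I₁ = ½ I₀, now polarized at 38°.
I₂ = I₁ cos²(109° − 38°) = 0.5 I₀ · cos²(71°) = 0.053 I₀.
I₃ = I₂ cos²(49° − 109°) = 0.053 I₀ · cos²(60°) = 0.01325 I₀.
I₄ = I₃ cos²(-6° − 49°) = 0.01325 I₀ · cos²(55°) = 0.004359 I₀.
That is 0.4359% of the incident intensity.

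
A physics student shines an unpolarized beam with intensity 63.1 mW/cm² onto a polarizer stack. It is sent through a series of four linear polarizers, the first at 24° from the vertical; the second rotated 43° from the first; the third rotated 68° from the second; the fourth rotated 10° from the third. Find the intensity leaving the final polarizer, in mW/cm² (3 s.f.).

I ≈ 2.30 mW/cm²

Unpolarized light through the first polarizer → I₁ = 63.1 mW/cm²/2 = 31.55 mW/cm², polarized at 24°.
I₂ = I₁ · cos²(43°) = 31.55 · 0.5349 = 16.88 mW/cm².
I₃ = I₂ · cos²(68°) = 16.88 · 0.1403 = 2.368 mW/cm².
I₄ = I₃ · cos²(10°) = 2.368 · 0.9698 = 2.297 mW/cm².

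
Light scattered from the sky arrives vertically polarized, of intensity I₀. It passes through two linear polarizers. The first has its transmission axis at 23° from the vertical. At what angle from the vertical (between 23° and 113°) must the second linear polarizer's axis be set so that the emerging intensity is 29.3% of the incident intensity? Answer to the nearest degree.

By Malus's law, I₁ = I₀ cos²(23° − 0°) = I₀ cos²(23°) = 0.8473 I₀.
Need I₂/I₀ = 0.293, so cos²(θ − 23°) = 0.293 / 0.8473 = 0.3458.
θ − 23° = arccos(√0.3458) = 54.0°, giving θ ≈ 23 + 54.0 = 77.0°.

θ ≈ 77°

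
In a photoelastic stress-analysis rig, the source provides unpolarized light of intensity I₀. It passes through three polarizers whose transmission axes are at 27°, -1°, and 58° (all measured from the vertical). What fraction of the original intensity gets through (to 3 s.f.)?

≈ 0.103 I₀

Unpolarized light through the first polarizer → I₁ = ½ I₀, now polarized at 27°.
I₂ = I₁ cos²(-1° − 27°) = 0.5 I₀ · cos²(28°) = 0.3898 I₀.
I₃ = I₂ cos²(58° + 1°) = 0.3898 I₀ · cos²(59°) = 0.1034 I₀.
Transmitted fraction = 0.1034.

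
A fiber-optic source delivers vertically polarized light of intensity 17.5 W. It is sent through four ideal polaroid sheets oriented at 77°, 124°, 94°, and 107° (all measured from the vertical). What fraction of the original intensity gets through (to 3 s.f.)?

I/I₀ ≈ 0.0168

I₁ = 17.5 W · cos²(77°) = 0.8856 W.
I₂ = I₁ · cos²(47°) = 0.8856 · 0.4651 = 0.4119 W.
I₃ = I₂ · cos²(30°) = 0.4119 · 0.75 = 0.3089 W.
I₄ = I₃ · cos²(13°) = 0.3089 · 0.9494 = 0.2933 W.
Transmitted fraction = 0.01676.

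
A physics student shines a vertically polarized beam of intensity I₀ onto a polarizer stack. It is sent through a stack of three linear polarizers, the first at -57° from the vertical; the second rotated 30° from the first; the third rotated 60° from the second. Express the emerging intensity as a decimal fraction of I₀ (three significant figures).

≈ 0.0556 I₀

I₁ = I₀ cos²(-57° − 0°) = I₀ cos²(57°) = 0.2966 I₀.
I₂ = I₁ cos²(30°) = 0.2966 · 0.75 I₀ = 0.2225 I₀.
I₃ = I₂ cos²(60°) = 0.2225 · 0.25 I₀ = 0.05562 I₀.
Transmitted fraction = 0.05562.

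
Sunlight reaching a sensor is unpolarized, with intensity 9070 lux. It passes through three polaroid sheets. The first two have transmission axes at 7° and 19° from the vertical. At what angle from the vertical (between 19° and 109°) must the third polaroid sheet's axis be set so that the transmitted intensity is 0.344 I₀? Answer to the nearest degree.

θ ≈ 51°

Unpolarized light through the first polarizer → I₁ = ½ I₀, now polarized at 7°.
I₂ = I₁ cos²(19° − 7°) = 0.5 I₀ · cos²(12°) = 0.4784 I₀.
Need I₃/I₀ = 0.344, so cos²(θ − 19°) = 0.344 / 0.4784 = 0.7191.
θ − 19° = arccos(√0.7191) = 32.0°, giving θ ≈ 19 + 32.0 = 51.0°.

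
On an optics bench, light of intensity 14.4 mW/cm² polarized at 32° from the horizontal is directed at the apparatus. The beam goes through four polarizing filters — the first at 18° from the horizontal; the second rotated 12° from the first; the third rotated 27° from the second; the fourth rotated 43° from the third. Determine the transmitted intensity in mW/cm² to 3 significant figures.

By Malus's law, I₁ = 14.4 mW/cm² · cos²(14°) = 13.56 mW/cm².
I₂ = I₁ · cos²(12°) = 13.56 · 0.9568 = 12.97 mW/cm².
I₃ = I₂ · cos²(27°) = 12.97 · 0.7939 = 10.3 mW/cm².
I₄ = I₃ · cos²(43°) = 10.3 · 0.5349 = 5.508 mW/cm².

I ≈ 5.51 mW/cm²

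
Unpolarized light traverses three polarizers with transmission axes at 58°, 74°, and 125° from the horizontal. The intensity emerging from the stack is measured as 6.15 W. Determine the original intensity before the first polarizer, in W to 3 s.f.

Unpolarized light through the first polarizer → I₁ = ½ I₀, now polarized at 58°.
I₂ = I₁ cos²(74° − 58°) = 0.5 I₀ · cos²(16°) = 0.462 I₀.
I₃ = I₂ cos²(125° − 74°) = 0.462 I₀ · cos²(51°) = 0.183 I₀.
So 6.15 W = 0.183 I₀, giving I₀ = 6.15/0.183 = 33.61 W.

I₀ ≈ 33.6 W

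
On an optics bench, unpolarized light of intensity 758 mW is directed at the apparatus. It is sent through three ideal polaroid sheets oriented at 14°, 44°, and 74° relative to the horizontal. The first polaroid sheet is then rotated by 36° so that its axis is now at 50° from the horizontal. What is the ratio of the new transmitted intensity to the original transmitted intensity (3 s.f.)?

I_new/I_old ≈ 1.32

Before rotation:
Unpolarized light through the first polarizer → I₁ = ½ I₀, now polarized at 14°.
I₂ = I₁ cos²(44° − 14°) = 0.5 I₀ · cos²(30°) = 0.375 I₀.
I₃ = I₂ cos²(74° − 44°) = 0.375 I₀ · cos²(30°) = 0.2813 I₀.
After rotation:
Unpolarized light through the first polarizer → I₁ = ½ I₀, now polarized at 50°.
I₂ = I₁ cos²(44° − 50°) = 0.5 I₀ · cos²(6°) = 0.4945 I₀.
I₃ = I₂ cos²(74° − 44°) = 0.4945 I₀ · cos²(30°) = 0.3709 I₀.
Ratio = 0.3709 / 0.2813 = 1.319.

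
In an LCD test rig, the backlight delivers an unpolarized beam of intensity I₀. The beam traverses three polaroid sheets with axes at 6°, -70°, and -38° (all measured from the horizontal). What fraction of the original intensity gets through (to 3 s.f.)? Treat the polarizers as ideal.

≈ 0.0210 I₀

Unpolarized light through the first polarizer → I₁ = ½ I₀, now polarized at 6°.
I₂ = I₁ cos²(-70° − 6°) = 0.5 I₀ · cos²(76°) = 0.02926 I₀.
I₃ = I₂ cos²(-38° + 70°) = 0.02926 I₀ · cos²(32°) = 0.02105 I₀.
Transmitted fraction = 0.02105.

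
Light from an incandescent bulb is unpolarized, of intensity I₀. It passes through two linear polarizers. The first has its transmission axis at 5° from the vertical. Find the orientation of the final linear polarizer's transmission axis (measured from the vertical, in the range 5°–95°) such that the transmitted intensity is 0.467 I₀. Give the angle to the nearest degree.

θ ≈ 20°

Unpolarized light through the first polarizer → I₁ = ½ I₀, now polarized at 5°.
Need I₂/I₀ = 0.467, so cos²(θ − 5°) = 0.467 / 0.5 = 0.934.
θ − 5° = arccos(√0.934) = 14.9°, giving θ ≈ 5 + 14.9 = 19.9°.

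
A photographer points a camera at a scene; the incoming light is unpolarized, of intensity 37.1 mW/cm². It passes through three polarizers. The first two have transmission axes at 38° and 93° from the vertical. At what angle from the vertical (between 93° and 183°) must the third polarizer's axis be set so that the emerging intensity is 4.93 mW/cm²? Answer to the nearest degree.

θ ≈ 119°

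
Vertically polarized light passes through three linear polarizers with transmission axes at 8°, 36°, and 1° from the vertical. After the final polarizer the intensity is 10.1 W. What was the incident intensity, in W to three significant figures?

I₀ ≈ 19.7 W

I₁ = I₀ cos²(8° − 0°) = I₀ cos²(8°) = 0.9806 I₀.
I₂ = I₁ cos²(36° − 8°) = 0.9806 I₀ · cos²(28°) = 0.7645 I₀.
I₃ = I₂ cos²(1° − 36°) = 0.7645 I₀ · cos²(35°) = 0.513 I₀.
So 10.1 W = 0.513 I₀, giving I₀ = 10.1/0.513 = 19.69 W.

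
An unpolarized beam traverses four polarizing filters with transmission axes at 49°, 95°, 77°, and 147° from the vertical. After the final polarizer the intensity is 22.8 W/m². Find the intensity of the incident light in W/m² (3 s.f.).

Unpolarized light through the first polarizer → I₁ = ½ I₀, now polarized at 49°.
I₂ = I₁ cos²(95° − 49°) = 0.5 I₀ · cos²(46°) = 0.2413 I₀.
I₃ = I₂ cos²(77° − 95°) = 0.2413 I₀ · cos²(18°) = 0.2182 I₀.
I₄ = I₃ cos²(147° − 77°) = 0.2182 I₀ · cos²(70°) = 0.02553 I₀.
So 22.8 W/m² = 0.02553 I₀, giving I₀ = 22.8/0.02553 = 893.1 W/m².

I₀ ≈ 893 W/m²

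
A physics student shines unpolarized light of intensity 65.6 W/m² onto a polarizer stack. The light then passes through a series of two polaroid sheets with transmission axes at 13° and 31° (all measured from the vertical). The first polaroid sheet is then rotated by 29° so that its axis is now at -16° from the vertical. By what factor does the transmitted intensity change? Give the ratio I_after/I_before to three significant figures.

I_new/I_old ≈ 0.514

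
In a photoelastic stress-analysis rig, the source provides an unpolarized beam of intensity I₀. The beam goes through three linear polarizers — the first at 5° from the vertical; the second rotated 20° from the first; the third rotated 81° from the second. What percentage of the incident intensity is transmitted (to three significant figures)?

≈ 1.08%

Unpolarized light through the first polarizer → I₁ = ½ I₀, now polarized at 5°.
I₂ = I₁ cos²(20°) = 0.5 · 0.883 I₀ = 0.4415 I₀.
I₃ = I₂ cos²(81°) = 0.4415 · 0.02447 I₀ = 0.0108 I₀.
That is 1.08% of the incident intensity.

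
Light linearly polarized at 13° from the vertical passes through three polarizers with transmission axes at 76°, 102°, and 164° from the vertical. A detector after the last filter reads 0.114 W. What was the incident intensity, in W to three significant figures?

I₁ = I₀ cos²(76° − 13°) = I₀ cos²(63°) = 0.2061 I₀.
I₂ = I₁ cos²(102° − 76°) = 0.2061 I₀ · cos²(26°) = 0.1665 I₀.
I₃ = I₂ cos²(164° − 102°) = 0.1665 I₀ · cos²(62°) = 0.0367 I₀.
So 0.114 W = 0.0367 I₀, giving I₀ = 0.114/0.0367 = 3.107 W.

I₀ ≈ 3.11 W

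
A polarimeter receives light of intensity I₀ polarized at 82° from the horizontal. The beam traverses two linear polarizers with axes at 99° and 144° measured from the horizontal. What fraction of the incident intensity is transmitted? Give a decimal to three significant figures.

≈ 0.457 I₀

I₁ = I₀ cos²(99° − 82°) = I₀ cos²(17°) = 0.9145 I₀.
I₂ = I₁ cos²(144° − 99°) = 0.9145 I₀ · cos²(45°) = 0.4573 I₀.
Transmitted fraction = 0.4573.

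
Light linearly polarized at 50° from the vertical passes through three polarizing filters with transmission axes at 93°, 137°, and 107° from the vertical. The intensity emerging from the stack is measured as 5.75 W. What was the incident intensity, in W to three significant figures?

I₀ ≈ 27.7 W

I₁ = I₀ cos²(93° − 50°) = I₀ cos²(43°) = 0.5349 I₀.
I₂ = I₁ cos²(137° − 93°) = 0.5349 I₀ · cos²(44°) = 0.2768 I₀.
I₃ = I₂ cos²(107° − 137°) = 0.2768 I₀ · cos²(30°) = 0.2076 I₀.
So 5.75 W = 0.2076 I₀, giving I₀ = 5.75/0.2076 = 27.7 W.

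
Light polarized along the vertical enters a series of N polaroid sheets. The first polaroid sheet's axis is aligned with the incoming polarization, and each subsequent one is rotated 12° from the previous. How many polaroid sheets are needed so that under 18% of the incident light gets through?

First polarizer is aligned with the polarization: full transmission.
Each further stage multiplies by cos²(12°) = 0.9568.
After N polarizers: T = 0.9568^(N−1). Require T < 0.18 ⇒ N−1 > ln(0.18)/ln(0.9568) = 38.81, so N−1 ≥ 39 and N = 40.
Check: N=40 gives T = 0.1785 < 0.18; N=39 gives T = 0.1865.

N = 40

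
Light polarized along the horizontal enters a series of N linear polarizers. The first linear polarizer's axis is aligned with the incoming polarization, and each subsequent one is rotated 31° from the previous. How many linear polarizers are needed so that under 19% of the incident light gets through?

First polarizer is aligned with the polarization: full transmission.
Each further stage multiplies by cos²(31°) = 0.7347.
After N polarizers: T = 0.7347^(N−1). Require T < 0.19 ⇒ N−1 > ln(0.19)/ln(0.7347) = 5.39, so N−1 ≥ 6 and N = 7.
Check: N=7 gives T = 0.1573 < 0.19; N=6 gives T = 0.2141.

N = 7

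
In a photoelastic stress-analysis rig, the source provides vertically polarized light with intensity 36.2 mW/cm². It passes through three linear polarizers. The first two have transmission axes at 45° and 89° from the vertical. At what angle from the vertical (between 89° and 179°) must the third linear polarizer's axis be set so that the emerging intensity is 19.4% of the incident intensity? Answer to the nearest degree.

θ ≈ 119°

I₁ = I₀ cos²(45° − 0°) = I₀ cos²(45°) = 0.5 I₀.
I₂ = I₁ cos²(89° − 45°) = 0.5 I₀ · cos²(44°) = 0.2587 I₀.
Need I₃/I₀ = 0.194, so cos²(θ − 89°) = 0.194 / 0.2587 = 0.7498.
θ − 89° = arccos(√0.7498) = 30.0°, giving θ ≈ 89 + 30.0 = 119.0°.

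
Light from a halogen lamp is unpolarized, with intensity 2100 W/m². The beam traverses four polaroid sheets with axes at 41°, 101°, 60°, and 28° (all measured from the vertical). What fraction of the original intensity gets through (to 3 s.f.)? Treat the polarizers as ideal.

I/I₀ ≈ 0.0512

Unpolarized light through the first polarizer → I₁ = 2100 W/m²/2 = 1050 W/m², polarized at 41°.
I₂ = I₁ · cos²(60°) = 1050 · 0.25 = 262.5 W/m².
I₃ = I₂ · cos²(41°) = 262.5 · 0.5696 = 149.5 W/m².
I₄ = I₃ · cos²(32°) = 149.5 · 0.7192 = 107.5 W/m².
Transmitted fraction = 0.0512.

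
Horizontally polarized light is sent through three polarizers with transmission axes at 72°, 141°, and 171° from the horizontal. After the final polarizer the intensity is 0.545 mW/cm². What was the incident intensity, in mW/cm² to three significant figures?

I₁ = I₀ cos²(72° − 0°) = I₀ cos²(72°) = 0.09549 I₀.
I₂ = I₁ cos²(141° − 72°) = 0.09549 I₀ · cos²(69°) = 0.01226 I₀.
I₃ = I₂ cos²(171° − 141°) = 0.01226 I₀ · cos²(30°) = 0.009198 I₀.
So 0.545 mW/cm² = 0.009198 I₀, giving I₀ = 0.545/0.009198 = 59.25 mW/cm².

I₀ ≈ 59.3 mW/cm²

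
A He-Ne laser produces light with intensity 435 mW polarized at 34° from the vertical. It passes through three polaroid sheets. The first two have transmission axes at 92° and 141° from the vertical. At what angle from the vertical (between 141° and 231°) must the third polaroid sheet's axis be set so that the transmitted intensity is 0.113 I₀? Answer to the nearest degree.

θ ≈ 156°

I₁ = I₀ cos²(92° − 34°) = I₀ cos²(58°) = 0.2808 I₀.
I₂ = I₁ cos²(141° − 92°) = 0.2808 I₀ · cos²(49°) = 0.1209 I₀.
Need I₃/I₀ = 0.113, so cos²(θ − 141°) = 0.113 / 0.1209 = 0.9349.
θ − 141° = arccos(√0.9349) = 14.8°, giving θ ≈ 141 + 14.8 = 155.8°.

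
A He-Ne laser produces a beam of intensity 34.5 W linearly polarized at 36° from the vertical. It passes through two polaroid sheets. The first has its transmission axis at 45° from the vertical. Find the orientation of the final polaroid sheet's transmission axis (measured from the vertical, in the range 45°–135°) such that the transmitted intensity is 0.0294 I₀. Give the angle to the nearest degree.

I₁ = I₀ cos²(45° − 36°) = I₀ cos²(9°) = 0.9755 I₀.
Need I₂/I₀ = 0.0294, so cos²(θ − 45°) = 0.0294 / 0.9755 = 0.03014.
θ − 45° = arccos(√0.03014) = 80.0°, giving θ ≈ 45 + 80.0 = 125.0°.

θ ≈ 125°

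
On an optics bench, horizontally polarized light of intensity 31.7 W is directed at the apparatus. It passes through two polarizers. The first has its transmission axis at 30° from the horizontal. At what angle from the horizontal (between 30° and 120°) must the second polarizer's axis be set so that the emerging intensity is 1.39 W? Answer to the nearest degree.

I₁ = I₀ cos²(30° − 0°) = I₀ cos²(30°) = 0.75 I₀.
Target fraction: 1.39 / 31.7 W = 0.04385 of I₀.
Need I₂/I₀ = 0.04385, so cos²(θ − 30°) = 0.04385 / 0.75 = 0.05846.
θ − 30° = arccos(√0.05846) = 76.0°, giving θ ≈ 30 + 76.0 = 106.0°.

θ ≈ 106°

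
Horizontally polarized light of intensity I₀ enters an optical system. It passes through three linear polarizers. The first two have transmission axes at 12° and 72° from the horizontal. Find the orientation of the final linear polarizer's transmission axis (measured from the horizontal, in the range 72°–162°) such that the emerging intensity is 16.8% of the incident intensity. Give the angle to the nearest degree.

θ ≈ 105°

I₁ = I₀ cos²(12° − 0°) = I₀ cos²(12°) = 0.9568 I₀.
I₂ = I₁ cos²(72° − 12°) = 0.9568 I₀ · cos²(60°) = 0.2392 I₀.
Need I₃/I₀ = 0.168, so cos²(θ − 72°) = 0.168 / 0.2392 = 0.7024.
θ − 72° = arccos(√0.7024) = 33.1°, giving θ ≈ 72 + 33.1 = 105.1°.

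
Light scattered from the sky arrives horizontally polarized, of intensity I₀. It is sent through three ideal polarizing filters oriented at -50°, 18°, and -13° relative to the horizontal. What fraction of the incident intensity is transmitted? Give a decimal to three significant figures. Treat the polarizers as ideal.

I₁ = I₀ cos²(-50° − 0°) = I₀ cos²(50°) = 0.4132 I₀.
I₂ = I₁ cos²(18° + 50°) = 0.4132 I₀ · cos²(68°) = 0.05798 I₀.
I₃ = I₂ cos²(-13° − 18°) = 0.05798 I₀ · cos²(31°) = 0.0426 I₀.
Transmitted fraction = 0.0426.

≈ 0.0426 I₀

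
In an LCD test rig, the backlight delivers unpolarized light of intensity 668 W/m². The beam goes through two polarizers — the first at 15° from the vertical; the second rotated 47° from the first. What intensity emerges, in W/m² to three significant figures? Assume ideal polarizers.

I ≈ 155 W/m²

Unpolarized light through the first polarizer → I₁ = 668 W/m²/2 = 334 W/m², polarized at 15°.
I₂ = I₁ · cos²(47°) = 334 · 0.4651 = 155.4 W/m².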